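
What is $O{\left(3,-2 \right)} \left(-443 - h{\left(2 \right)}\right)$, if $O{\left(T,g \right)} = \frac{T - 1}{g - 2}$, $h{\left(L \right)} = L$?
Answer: $\frac{445}{2} \approx 222.5$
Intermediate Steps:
$O{\left(T,g \right)} = \frac{-1 + T}{-2 + g}$
$O{\left(3,-2 \right)} \left(-443 - h{\left(2 \right)}\right) = \frac{-1 + 3}{-2 - 2} \left(-443 - 2\right) = \frac{1}{-4} \cdot 2 \left(-443 - 2\right) = \left(- \frac{1}{4}\right) 2 \left(-445\right) = \left(- \frac{1}{2}\right) \left(-445\right) = \frac{445}{2}$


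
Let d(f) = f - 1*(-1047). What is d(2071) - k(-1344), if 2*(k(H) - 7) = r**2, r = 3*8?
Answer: 2823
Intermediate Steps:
r = 24
d(f) = 1047 + f (d(f) = f + 1047 = 1047 + f)
k(H) = 295 (k(H) = 7 + (1/2)*24**2 = 7 + (1/2)*576 = 7 + 288 = 295)
d(2071) - k(-1344) = (1047 + 2071) - 1*295 = 3118 - 295 = 2823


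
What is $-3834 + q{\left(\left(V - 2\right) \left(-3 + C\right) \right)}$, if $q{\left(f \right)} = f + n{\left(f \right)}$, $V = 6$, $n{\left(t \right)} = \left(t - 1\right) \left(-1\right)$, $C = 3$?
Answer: $-3833$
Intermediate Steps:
$n{\left(t \right)} = 1 - t$ ($n{\left(t \right)} = \left(-1 + t\right) \left(-1\right) = 1 - t$)
$q{\left(f \right)} = 1$ ($q{\left(f \right)} = f - \left(-1 + f\right) = 1$)
$-3834 + q{\left(\left(V - 2\right) \left(-3 + C\right) \right)} = -3834 + 1 = -3833$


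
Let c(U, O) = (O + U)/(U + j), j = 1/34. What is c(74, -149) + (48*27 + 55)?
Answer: 1132639/839 ≈ 1350.0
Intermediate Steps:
j = 1/34 ≈ 0.029412
c(U, O) = (O + U)/(1/34 + U) (c(U, O) = (O + U)/(U + 1/34) = (O + U)/(1/34 + U))
c(74, -149) + (48*27 + 55) = 34*(-149 + 74)/(1 + 34*74) + (48*27 + 55) = 34*(-75)/(1 + 2516) + (1296 + 55) = 34*(-75)/2517 + 1351 = 34*(1/2517)*(-75) + 1351 = -850/839 + 1351 = 1132639/839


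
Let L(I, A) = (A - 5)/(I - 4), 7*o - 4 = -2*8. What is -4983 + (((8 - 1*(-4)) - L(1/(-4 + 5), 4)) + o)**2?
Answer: -2153822/441 ≈ -4884.0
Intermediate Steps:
o = -12/7 (o = 4/7 + (-2*8)/7 = 4/7 + (1/7)*(-16) = 4/7 - 16/7 = -12/7 ≈ -1.7143)
L(I, A) = (-5 + A)/(-4 + I)
-4983 + (((8 - 1*(-4)) - L(1/(-4 + 5), 4)) + o)**2 = -4983 + (((8 - 1*(-4)) - (-5 + 4)/(-4 + 1/(-4 + 5))) - 12/7)**2 = -4983 + (((8 + 4) - (-1)/(-4 + 1/1)) - 12/7)**2 = -4983 + ((12 - (-1)/(-4 + 1)) - 12/7)**2 = -4983 + ((12 - (-1)/(-3)) - 12/7)**2 = -4983 + ((12 - (-1)*(-1)/3) - 12/7)**2 = -4983 + ((12 - 1*1/3) - 12/7)**2 = -4983 + ((12 - 1/3) - 12/7)**2 = -4983 + (35/3 - 12/7)**2 = -4983 + (209/21)**2 = -4983 + 43681/441 = -2153822/441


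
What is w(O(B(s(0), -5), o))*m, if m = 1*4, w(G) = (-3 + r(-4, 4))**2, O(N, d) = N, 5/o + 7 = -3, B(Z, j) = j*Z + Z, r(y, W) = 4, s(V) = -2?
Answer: 4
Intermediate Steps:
B(Z, j) = Z + Z*j (B(Z, j) = Z*j + Z = Z + Z*j)
o = -1/2 (o = 5/(-7 - 3) = 5/(-10) = 5*(-1/10) = -1/2 ≈ -0.50000)
w(G) = 1 (w(G) = (-3 + 4)**2 = 1**2 = 1)
m = 4
w(O(B(s(0), -5), o))*m = 1*4 = 4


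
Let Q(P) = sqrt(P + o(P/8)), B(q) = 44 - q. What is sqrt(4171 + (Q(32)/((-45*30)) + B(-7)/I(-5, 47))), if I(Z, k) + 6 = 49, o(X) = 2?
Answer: sqrt(62486413200 - 11094*sqrt(34))/3870 ≈ 64.592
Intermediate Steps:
I(Z, k) = 43 (I(Z, k) = -6 + 49 = 43)
Q(P) = sqrt(2 + P) (Q(P) = sqrt(P + 2) = sqrt(2 + P))
sqrt(4171 + (Q(32)/((-45*30)) + B(-7)/I(-5, 47))) = sqrt(4171 + (sqrt(2 + 32)/((-45*30)) + (44 - 1*(-7))/43)) = sqrt(4171 + (sqrt(34)/(-1350) + (44 + 7)*(1/43))) = sqrt(4171 + (sqrt(34)*(-1/1350) + 51*(1/43))) = sqrt(4171 + (-sqrt(34)/1350 + 51/43)) = sqrt(4171 + (51/43 - sqrt(34)/1350)) = sqrt(179404/43 - sqrt(34)/1350)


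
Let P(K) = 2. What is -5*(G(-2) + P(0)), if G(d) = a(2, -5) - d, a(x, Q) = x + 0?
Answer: -30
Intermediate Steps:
a(x, Q) = x
G(d) = 2 - d
-5*(G(-2) + P(0)) = -5*((2 - 1*(-2)) + 2) = -5*((2 + 2) + 2) = -5*(4 + 2) = -5*6 = -30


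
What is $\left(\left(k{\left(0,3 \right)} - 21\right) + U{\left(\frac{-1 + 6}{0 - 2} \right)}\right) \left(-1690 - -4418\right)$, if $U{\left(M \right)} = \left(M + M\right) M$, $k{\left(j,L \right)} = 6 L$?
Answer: $25916$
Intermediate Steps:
$U{\left(M \right)} = 2 M^{2}$ ($U{\left(M \right)} = 2 M M = 2 M^{2}$)
$\left(\left(k{\left(0,3 \right)} - 21\right) + U{\left(\frac{-1 + 6}{0 - 2} \right)}\right) \left(-1690 - -4418\right) = \left(\left(6 \cdot 3 - 21\right) + 2 \left(\frac{-1 + 6}{0 - 2}\right)^{2}\right) \left(-1690 - -4418\right) = \left(\left(18 - 21\right) + 2 \left(\frac{5}{-2}\right)^{2}\right) \left(-1690 + 4418\right) = \left(-3 + 2 \left(5 \left(- \frac{1}{2}\right)\right)^{2}\right) 2728 = \left(-3 + 2 \left(- \frac{5}{2}\right)^{2}\right) 2728 = \left(-3 + 2 \cdot \frac{25}{4}\right) 2728 = \left(-3 + \frac{25}{2}\right) 2728 = \frac{19}{2} \cdot 2728 = 25916$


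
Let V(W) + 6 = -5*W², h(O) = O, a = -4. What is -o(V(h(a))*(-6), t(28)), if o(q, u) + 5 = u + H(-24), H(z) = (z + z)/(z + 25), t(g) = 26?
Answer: 27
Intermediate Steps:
V(W) = -6 - 5*W²
H(z) = 2*z/(25 + z) (H(z) = (2*z)/(25 + z) = 2*z/(25 + z))
o(q, u) = -53 + u (o(q, u) = -5 + (u + 2*(-24)/(25 - 24)) = -5 + (u + 2*(-24)/1) = -5 + (u + 2*(-24)*1) = -5 + (u - 48) = -5 + (-48 + u) = -53 + u)
-o(V(h(a))*(-6), t(28)) = -(-53 + 26) = -1*(-27) = 27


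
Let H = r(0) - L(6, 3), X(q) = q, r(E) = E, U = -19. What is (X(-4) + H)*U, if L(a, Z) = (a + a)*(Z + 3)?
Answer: 1444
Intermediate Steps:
L(a, Z) = 2*a*(3 + Z) (L(a, Z) = (2*a)*(3 + Z) = 2*a*(3 + Z))
H = -72 (H = 0 - 2*6*(3 + 3) = 0 - 2*6*6 = 0 - 1*72 = 0 - 72 = -72)
(X(-4) + H)*U = (-4 - 72)*(-19) = -76*(-19) = 1444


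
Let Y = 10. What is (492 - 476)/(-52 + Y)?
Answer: -8/21 ≈ -0.38095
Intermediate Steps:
(492 - 476)/(-52 + Y) = (492 - 476)/(-52 + 10) = 16/(-42) = 16*(-1/42) = -8/21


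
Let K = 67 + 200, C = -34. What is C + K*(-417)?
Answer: -111373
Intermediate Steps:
K = 267
C + K*(-417) = -34 + 267*(-417) = -34 - 111339 = -111373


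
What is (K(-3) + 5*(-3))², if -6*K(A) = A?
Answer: 841/4 ≈ 210.25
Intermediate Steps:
K(A) = -A/6
(K(-3) + 5*(-3))² = (-⅙*(-3) + 5*(-3))² = (½ - 15)² = (-29/2)² = 841/4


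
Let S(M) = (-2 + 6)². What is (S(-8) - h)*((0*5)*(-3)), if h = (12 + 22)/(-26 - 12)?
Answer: 0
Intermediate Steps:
S(M) = 16 (S(M) = 4² = 16)
h = -17/19 (h = 34/(-38) = 34*(-1/38) = -17/19 ≈ -0.89474)
(S(-8) - h)*((0*5)*(-3)) = (16 - 1*(-17/19))*((0*5)*(-3)) = (16 + 17/19)*(0*(-3)) = (321/19)*0 = 0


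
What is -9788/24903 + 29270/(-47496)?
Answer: -198966943/197132148 ≈ -1.0093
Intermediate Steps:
-9788/24903 + 29270/(-47496) = -9788*1/24903 + 29270*(-1/47496) = -9788/24903 - 14635/23748 = -198966943/197132148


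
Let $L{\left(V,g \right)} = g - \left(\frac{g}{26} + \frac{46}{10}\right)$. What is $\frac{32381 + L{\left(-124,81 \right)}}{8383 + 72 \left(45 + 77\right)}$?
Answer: $\frac{4219057}{2231710} \approx 1.8905$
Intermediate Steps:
$L{\left(V,g \right)} = - \frac{23}{5} + \frac{25 g}{26}$ ($L{\left(V,g \right)} = g - \left(g \frac{1}{26} + 46 \cdot \frac{1}{10}\right) = g - \left(\frac{g}{26} + \frac{23}{5}\right) = g - \left(\frac{23}{5} + \frac{g}{26}\right) = - \frac{23}{5} + \frac{25 g}{26}$)
$\frac{32381 + L{\left(-124,81 \right)}}{8383 + 72 \left(45 + 77\right)} = \frac{32381 + \left(- \frac{23}{5} + \frac{25}{26} \cdot 81\right)}{8383 + 72 \left(45 + 77\right)} = \frac{32381 + \left(- \frac{23}{5} + \frac{2025}{26}\right)}{8383 + 72 \cdot 122} = \frac{32381 + \frac{9527}{130}}{8383 + 8784} = \frac{4219057}{130 \cdot 17167} = \frac{4219057}{130} \cdot \frac{1}{17167} = \frac{4219057}{2231710}$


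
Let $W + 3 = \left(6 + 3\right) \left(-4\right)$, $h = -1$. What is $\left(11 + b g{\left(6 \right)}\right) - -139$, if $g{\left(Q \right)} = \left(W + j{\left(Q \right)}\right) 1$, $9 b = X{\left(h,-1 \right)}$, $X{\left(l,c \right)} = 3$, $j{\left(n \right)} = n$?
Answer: $139$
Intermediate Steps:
$W = -39$ ($W = -3 + \left(6 + 3\right) \left(-4\right) = -3 + 9 \left(-4\right) = -3 - 36 = -39$)
$b = \frac{1}{3}$ ($b = \frac{1}{9} \cdot 3 = \frac{1}{3} \approx 0.33333$)
$g{\left(Q \right)} = -39 + Q$ ($g{\left(Q \right)} = \left(-39 + Q\right) 1 = -39 + Q$)
$\left(11 + b g{\left(6 \right)}\right) - -139 = \left(11 + \frac{-39 + 6}{3}\right) - -139 = \left(11 + \frac{1}{3} \left(-33\right)\right) + 139 = \left(11 - 11\right) + 139 = 0 + 139 = 139$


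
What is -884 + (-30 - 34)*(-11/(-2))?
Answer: -1236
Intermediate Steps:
-884 + (-30 - 34)*(-11/(-2)) = -884 - (-704)*(-1)/2 = -884 - 64*11/2 = -884 - 352 = -1236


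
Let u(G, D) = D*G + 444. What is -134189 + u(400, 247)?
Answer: -34945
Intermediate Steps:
u(G, D) = 444 + D*G
-134189 + u(400, 247) = -134189 + (444 + 247*400) = -134189 + (444 + 98800) = -134189 + 99244 = -34945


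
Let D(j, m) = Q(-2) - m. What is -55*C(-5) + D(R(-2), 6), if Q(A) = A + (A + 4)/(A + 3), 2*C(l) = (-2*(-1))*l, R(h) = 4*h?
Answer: 269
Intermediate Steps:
C(l) = l (C(l) = ((-2*(-1))*l)/2 = (2*l)/2 = l)
Q(A) = A + (4 + A)/(3 + A)
D(j, m) = -m (D(j, m) = (4 + (-2)² + 4*(-2))/(3 - 2) - m = (4 + 4 - 8)/1 - m = 1*0 - m = 0 - m = -m)
-55*C(-5) + D(R(-2), 6) = -55*(-5) - 1*6 = 275 - 6 = 269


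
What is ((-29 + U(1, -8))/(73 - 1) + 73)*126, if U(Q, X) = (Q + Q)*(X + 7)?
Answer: 36575/4 ≈ 9143.8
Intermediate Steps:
U(Q, X) = 2*Q*(7 + X) (U(Q, X) = (2*Q)*(7 + X) = 2*Q*(7 + X))
((-29 + U(1, -8))/(73 - 1) + 73)*126 = ((-29 + 2*1*(7 - 8))/(73 - 1) + 73)*126 = ((-29 + 2*1*(-1))/72 + 73)*126 = ((-29 - 2)*(1/72) + 73)*126 = (-31*1/72 + 73)*126 = (-31/72 + 73)*126 = (5225/72)*126 = 36575/4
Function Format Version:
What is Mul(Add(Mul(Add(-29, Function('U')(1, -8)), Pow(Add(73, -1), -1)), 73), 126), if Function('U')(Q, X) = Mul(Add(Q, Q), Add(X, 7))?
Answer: Rational(36575, 4) ≈ 9143.8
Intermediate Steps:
Function('U')(Q, X) = Mul(2, Q, Add(7, X)) (Function('U')(Q, X) = Mul(Mul(2, Q), Add(7, X)) = Mul(2, Q, Add(7, X)))
Mul(Add(Mul(Add(-29, Function('U')(1, -8)), Pow(Add(73, -1), -1)), 73), 126) = Mul(Add(Mul(Add(-29, Mul(2, 1, Add(7, -8))), Pow(Add(73, -1), -1)), 73), 126) = Mul(Add(Mul(Add(-29, Mul(2, 1, -1)), Pow(72, -1)), 73), 126) = Mul(Add(Mul(Add(-29, -2), Rational(1, 72)), 73), 126) = Mul(Add(Mul(-31, Rational(1, 72)), 73), 126) = Mul(Add(Rational(-31, 72), 73), 126) = Mul(Rational(5225, 72), 126) = Rational(36575, 4)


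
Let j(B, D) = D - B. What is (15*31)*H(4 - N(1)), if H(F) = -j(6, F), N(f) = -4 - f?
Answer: -1395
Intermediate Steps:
H(F) = 6 - F (H(F) = -(F - 1*6) = -(F - 6) = -(-6 + F) = 6 - F)
(15*31)*H(4 - N(1)) = (15*31)*(6 - (4 - (-4 - 1*1))) = 465*(6 - (4 - (-4 - 1))) = 465*(6 - (4 - 1*(-5))) = 465*(6 - (4 + 5)) = 465*(6 - 1*9) = 465*(6 - 9) = 465*(-3) = -1395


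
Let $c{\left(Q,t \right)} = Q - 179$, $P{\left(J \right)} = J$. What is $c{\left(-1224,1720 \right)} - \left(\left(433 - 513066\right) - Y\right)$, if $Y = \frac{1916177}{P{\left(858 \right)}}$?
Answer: $\frac{440551517}{858} \approx 5.1346 \cdot 10^{5}$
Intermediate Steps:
$c{\left(Q,t \right)} = -179 + Q$
$Y = \frac{1916177}{858} \approx 2233.3$
$c{\left(-1224,1720 \right)} - \left(\left(433 - 513066\right) - Y\right) = \left(-179 - 1224\right) - \left(\left(433 - 513066\right) - \frac{1916177}{858}\right) = -1403 - \left(\left(433 - 513066\right) - \frac{1916177}{858}\right) = -1403 - \left(-512633 - \frac{1916177}{858}\right) = -1403 - - \frac{441755291}{858} = -1403 + \frac{441755291}{858} = \frac{440551517}{858}$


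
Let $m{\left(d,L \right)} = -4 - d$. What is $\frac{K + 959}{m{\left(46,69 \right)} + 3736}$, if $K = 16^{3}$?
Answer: $\frac{5055}{3686} \approx 1.3714$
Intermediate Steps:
$K = 4096$
$\frac{K + 959}{m{\left(46,69 \right)} + 3736} = \frac{4096 + 959}{\left(-4 - 46\right) + 3736} = \frac{5055}{\left(-4 - 46\right) + 3736} = \frac{5055}{-50 + 3736} = \frac{5055}{3686}$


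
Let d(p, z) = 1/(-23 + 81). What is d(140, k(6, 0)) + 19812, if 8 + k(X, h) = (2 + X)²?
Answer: 1149097/58 ≈ 19812.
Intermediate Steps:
k(X, h) = -8 + (2 + X)²
d(p, z) = 1/58
d(140, k(6, 0)) + 19812 = 1/58 + 19812 = 1149097/58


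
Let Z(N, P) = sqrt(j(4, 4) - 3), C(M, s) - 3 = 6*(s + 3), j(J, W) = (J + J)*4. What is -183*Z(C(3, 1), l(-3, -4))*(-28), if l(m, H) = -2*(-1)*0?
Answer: 5124*sqrt(29) ≈ 27594.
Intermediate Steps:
j(J, W) = 8*J (j(J, W) = (2*J)*4 = 8*J)
l(m, H) = 0 (l(m, H) = 2*0 = 0)
C(M, s) = 21 + 6*s (C(M, s) = 3 + 6*(s + 3) = 3 + 6*(3 + s) = 3 + (18 + 6*s) = 21 + 6*s)
Z(N, P) = sqrt(29) (Z(N, P) = sqrt(8*4 - 3) = sqrt(32 - 3) = sqrt(29))
-183*Z(C(3, 1), l(-3, -4))*(-28) = -183*sqrt(29)*(-28) = 5124*sqrt(29)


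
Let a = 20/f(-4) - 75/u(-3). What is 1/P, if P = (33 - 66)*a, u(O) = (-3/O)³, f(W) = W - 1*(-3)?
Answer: 1/3135 ≈ 0.00031898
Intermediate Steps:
f(W) = 3 + W (f(W) = W + 3 = 3 + W)
u(O) = -27/O³
a = -95 (a = 20/(3 - 4) - 75/((-27/(-3)³)) = 20/(-1) - 75/((-27*(-1/27))) = 20*(-1) - 75/1 = -20 - 75*1 = -20 - 75 = -95)
P = 3135 (P = (33 - 66)*(-95) = -33*(-95) = 3135)
1/P = 1/3135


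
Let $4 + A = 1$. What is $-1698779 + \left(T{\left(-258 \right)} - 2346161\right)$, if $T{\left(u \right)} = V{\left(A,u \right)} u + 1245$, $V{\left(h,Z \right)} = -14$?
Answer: $-4040083$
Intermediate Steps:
$A = -3$ ($A = -4 + 1 = -3$)
$T{\left(u \right)} = 1245 - 14 u$ ($T{\left(u \right)} = - 14 u + 1245 = 1245 - 14 u$)
$-1698779 + \left(T{\left(-258 \right)} - 2346161\right) = -1698779 + \left(\left(1245 - -3612\right) - 2346161\right) = -1698779 + \left(\left(1245 + 3612\right) - 2346161\right) = -1698779 + \left(4857 - 2346161\right) = -1698779 - 2341304 = -4040083$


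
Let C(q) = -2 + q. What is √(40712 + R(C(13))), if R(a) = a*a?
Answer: 3*√4537 ≈ 202.07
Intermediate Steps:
R(a) = a²
√(40712 + R(C(13))) = √(40712 + (-2 + 13)²) = √(40712 + 11²) = √(40712 + 121) = √40833 = 3*√4537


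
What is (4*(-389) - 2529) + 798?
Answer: -3287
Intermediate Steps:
(4*(-389) - 2529) + 798 = (-1556 - 2529) + 798 = -4085 + 798 = -3287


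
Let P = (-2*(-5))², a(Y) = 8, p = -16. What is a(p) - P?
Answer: -92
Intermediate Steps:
P = 100 (P = 10² = 100)
a(p) - P = 8 - 1*100 = 8 - 100 = -92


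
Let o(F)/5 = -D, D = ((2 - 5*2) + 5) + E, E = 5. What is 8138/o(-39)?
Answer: -4069/5 ≈ -813.80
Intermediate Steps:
D = 2 (D = ((2 - 5*2) + 5) + 5 = ((2 - 10) + 5) + 5 = (-8 + 5) + 5 = -3 + 5 = 2)
o(F) = -10 (o(F) = 5*(-1*2) = 5*(-2) = -10)
8138/o(-39) = 8138/(-10) = 8138*(-⅒) = -4069/5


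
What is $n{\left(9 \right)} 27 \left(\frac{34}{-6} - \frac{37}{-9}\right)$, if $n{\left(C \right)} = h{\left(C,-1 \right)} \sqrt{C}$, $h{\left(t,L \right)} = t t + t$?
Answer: $-11340$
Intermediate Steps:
$h{\left(t,L \right)} = t + t^{2}$ ($h{\left(t,L \right)} = t^{2} + t = t + t^{2}$)
$n{\left(C \right)} = C^{\frac{3}{2}} \left(1 + C\right)$ ($n{\left(C \right)} = C \left(1 + C\right) \sqrt{C} = C^{\frac{3}{2}} \left(1 + C\right)$)
$n{\left(9 \right)} 27 \left(\frac{34}{-6} - \frac{37}{-9}\right) = 9^{\frac{3}{2}} \left(1 + 9\right) 27 \left(\frac{34}{-6} - \frac{37}{-9}\right) = 27 \cdot 10 \cdot 27 \left(34 \left(- \frac{1}{6}\right) - - \frac{37}{9}\right) = 270 \cdot 27 \left(- \frac{17}{3} + \frac{37}{9}\right) = 7290 \left(- \frac{14}{9}\right) = -11340$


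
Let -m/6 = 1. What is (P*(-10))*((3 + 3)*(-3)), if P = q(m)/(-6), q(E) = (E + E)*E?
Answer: -2160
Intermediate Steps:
m = -6 (m = -6*1 = -6)
q(E) = 2*E**2 (q(E) = (2*E)*E = 2*E**2)
P = -12 (P = (2*(-6)**2)/(-6) = (2*36)*(-1/6) = 72*(-1/6) = -12)
(P*(-10))*((3 + 3)*(-3)) = (-12*(-10))*((3 + 3)*(-3)) = 120*(6*(-3)) = 120*(-18) = -2160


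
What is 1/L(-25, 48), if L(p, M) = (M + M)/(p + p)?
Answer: -25/48 ≈ -0.52083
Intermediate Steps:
L(p, M) = M/p (L(p, M) = (2*M)/((2*p)) = (2*M)*(1/(2*p)) = M/p)
1/L(-25, 48) = 1/(48/(-25)) = 1/(48*(-1/25)) = 1/(-48/25) = -25/48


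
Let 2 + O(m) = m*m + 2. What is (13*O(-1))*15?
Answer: 195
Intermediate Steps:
O(m) = m² (O(m) = -2 + (m*m + 2) = -2 + (m² + 2) = -2 + (2 + m²) = m²)
(13*O(-1))*15 = (13*(-1)²)*15 = (13*1)*15 = 13*15 = 195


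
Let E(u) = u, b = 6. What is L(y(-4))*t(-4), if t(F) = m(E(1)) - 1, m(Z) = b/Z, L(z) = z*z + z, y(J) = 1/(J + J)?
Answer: -35/64 ≈ -0.54688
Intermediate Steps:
y(J) = 1/(2*J)
L(z) = z + z**2 (L(z) = z**2 + z = z + z**2)
m(Z) = 6/Z
t(F) = 5 (t(F) = 6/1 - 1 = 6*1 - 1 = 6 - 1 = 5)
L(y(-4))*t(-4) = (((1/2)/(-4))*(1 + (1/2)/(-4)))*5 = (((1/2)*(-1/4))*(1 + (1/2)*(-1/4)))*5 = -(1 - 1/8)/8*5 = -1/8*7/8*5 = -7/64*5 = -35/64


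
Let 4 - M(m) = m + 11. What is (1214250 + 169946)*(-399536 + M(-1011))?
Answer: -551646400272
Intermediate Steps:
M(m) = -7 - m (M(m) = 4 - (m + 11) = 4 - (11 + m) = 4 + (-11 - m) = -7 - m)
(1214250 + 169946)*(-399536 + M(-1011)) = (1214250 + 169946)*(-399536 + (-7 - 1*(-1011))) = 1384196*(-399536 + (-7 + 1011)) = 1384196*(-399536 + 1004) = 1384196*(-398532) = -551646400272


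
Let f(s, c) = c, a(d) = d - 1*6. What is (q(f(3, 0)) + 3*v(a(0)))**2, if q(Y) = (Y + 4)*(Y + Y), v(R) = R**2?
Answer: 11664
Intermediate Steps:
a(d) = -6 + d (a(d) = d - 6 = -6 + d)
q(Y) = 2*Y*(4 + Y) (q(Y) = (4 + Y)*(2*Y) = 2*Y*(4 + Y))
(q(f(3, 0)) + 3*v(a(0)))**2 = (2*0*(4 + 0) + 3*(-6 + 0)**2)**2 = (2*0*4 + 3*(-6)**2)**2 = (0 + 3*36)**2 = (0 + 108)**2 = 108**2 = 11664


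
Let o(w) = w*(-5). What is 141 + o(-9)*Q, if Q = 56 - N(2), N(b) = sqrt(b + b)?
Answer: 2571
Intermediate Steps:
N(b) = sqrt(2)*sqrt(b) (N(b) = sqrt(2*b) = sqrt(2)*sqrt(b))
o(w) = -5*w
Q = 54 (Q = 56 - sqrt(2)*sqrt(2) = 56 - 1*2 = 56 - 2 = 54)
141 + o(-9)*Q = 141 - 5*(-9)*54 = 141 + 45*54 = 141 + 2430 = 2571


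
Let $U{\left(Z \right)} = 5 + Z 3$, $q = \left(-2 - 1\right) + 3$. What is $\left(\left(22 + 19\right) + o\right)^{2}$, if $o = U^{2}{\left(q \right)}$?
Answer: $4356$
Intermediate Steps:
$q = 0$ ($q = -3 + 3 = 0$)
$U{\left(Z \right)} = 5 + 3 Z$
$o = 25$ ($o = \left(5 + 3 \cdot 0\right)^{2} = \left(5 + 0\right)^{2} = 5^{2} = 25$)
$\left(\left(22 + 19\right) + o\right)^{2} = \left(\left(22 + 19\right) + 25\right)^{2} = \left(41 + 25\right)^{2} = 66^{2} = 4356$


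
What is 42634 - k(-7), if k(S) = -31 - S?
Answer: 42658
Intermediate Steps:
42634 - k(-7) = 42634 - (-31 - 1*(-7)) = 42634 - (-31 + 7) = 42634 - 1*(-24) = 42634 + 24 = 42658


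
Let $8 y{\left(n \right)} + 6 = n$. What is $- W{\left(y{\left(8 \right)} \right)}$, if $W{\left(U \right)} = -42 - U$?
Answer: $\frac{169}{4} \approx 42.25$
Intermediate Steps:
$y{\left(n \right)} = - \frac{3}{4} + \frac{n}{8}$
$- W{\left(y{\left(8 \right)} \right)} = - (-42 - \left(- \frac{3}{4} + \frac{1}{8} \cdot 8\right)) = - (-42 - \left(- \frac{3}{4} + 1\right)) = - (-42 - \frac{1}{4}) = \left(-1\right) \left(- \frac{169}{4}\right) = \frac{169}{4}$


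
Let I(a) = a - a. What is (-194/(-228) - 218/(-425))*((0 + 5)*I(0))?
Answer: 0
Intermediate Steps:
I(a) = 0
(-194/(-228) - 218/(-425))*((0 + 5)*I(0)) = (-194/(-228) - 218/(-425))*((0 + 5)*0) = (-194*(-1/228) - 218*(-1/425))*(5*0) = (97/114 + 218/425)*0 = (66077/48450)*0 = 0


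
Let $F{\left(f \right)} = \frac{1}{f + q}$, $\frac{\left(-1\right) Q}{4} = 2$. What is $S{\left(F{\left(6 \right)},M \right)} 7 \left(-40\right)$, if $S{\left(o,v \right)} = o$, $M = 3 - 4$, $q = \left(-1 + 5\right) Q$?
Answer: $\frac{140}{13} \approx 10.769$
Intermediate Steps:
$Q = -8$ ($Q = \left(-4\right) 2 = -8$)
$q = -32$ ($q = \left(-1 + 5\right) \left(-8\right) = 4 \left(-8\right) = -32$)
$M = -1$ ($M = 3 - 4 = -1$)
$F{\left(f \right)} = \frac{1}{-32 + f}$ ($F{\left(f \right)} = \frac{1}{f - 32} = \frac{1}{-32 + f}$)
$S{\left(F{\left(6 \right)},M \right)} 7 \left(-40\right) = \frac{1}{-32 + 6} \cdot 7 \left(-40\right) = \frac{1}{-26} \cdot 7 \left(-40\right) = \left(- \frac{1}{26}\right) 7 \left(-40\right) = \left(- \frac{7}{26}\right) \left(-40\right) = \frac{140}{13}$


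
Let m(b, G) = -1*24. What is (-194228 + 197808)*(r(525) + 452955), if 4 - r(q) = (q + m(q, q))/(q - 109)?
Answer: 168645246485/104 ≈ 1.6216e+9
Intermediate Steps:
m(b, G) = -24
r(q) = 4 - (-24 + q)/(-109 + q) (r(q) = 4 - (q - 24)/(q - 109) = 4 - (-24 + q)/(-109 + q))
(-194228 + 197808)*(r(525) + 452955) = (-194228 + 197808)*((-412 + 3*525)/(-109 + 525) + 452955) = 3580*((-412 + 1575)/416 + 452955) = 3580*((1/416)*1163 + 452955) = 3580*(1163/416 + 452955) = 3580*(188430443/416) = 168645246485/104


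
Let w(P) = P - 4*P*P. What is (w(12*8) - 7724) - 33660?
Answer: -78152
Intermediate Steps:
w(P) = P - 4*P**2
(w(12*8) - 7724) - 33660 = ((12*8)*(1 - 48*8) - 7724) - 33660 = (96*(1 - 4*96) - 7724) - 33660 = (96*(1 - 384) - 7724) - 33660 = (96*(-383) - 7724) - 33660 = (-36768 - 7724) - 33660 = -44492 - 33660 = -78152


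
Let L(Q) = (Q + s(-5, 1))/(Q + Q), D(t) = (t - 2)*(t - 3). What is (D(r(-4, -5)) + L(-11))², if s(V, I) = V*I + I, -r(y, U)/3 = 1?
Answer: 455625/484 ≈ 941.37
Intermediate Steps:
r(y, U) = -3 (r(y, U) = -3*1 = -3)
D(t) = (-3 + t)*(-2 + t) (D(t) = (-2 + t)*(-3 + t) = (-3 + t)*(-2 + t))
s(V, I) = I + I*V (s(V, I) = I*V + I = I + I*V)
L(Q) = (-4 + Q)/(2*Q) (L(Q) = (Q + 1*(1 - 5))/(Q + Q) = (Q + 1*(-4))/((2*Q)) = (Q - 4)*(1/(2*Q)) = (-4 + Q)*(1/(2*Q)) = (-4 + Q)/(2*Q))
(D(r(-4, -5)) + L(-11))² = ((6 + (-3)² - 5*(-3)) + (½)*(-4 - 11)/(-11))² = ((6 + 9 + 15) + (½)*(-1/11)*(-15))² = (30 + 15/22)² = (675/22)² = 455625/484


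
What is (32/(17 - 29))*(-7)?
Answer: 56/3 ≈ 18.667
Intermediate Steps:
(32/(17 - 29))*(-7) = (32/(-12))*(-7) = -1/12*32*(-7) = -8/3*(-7) = 56/3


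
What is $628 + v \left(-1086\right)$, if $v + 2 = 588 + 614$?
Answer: $-1302572$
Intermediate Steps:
$v = 1200$ ($v = -2 + \left(588 + 614\right) = -2 + 1202 = 1200$)
$628 + v \left(-1086\right) = 628 + 1200 \left(-1086\right) = 628 - 1303200 = -1302572$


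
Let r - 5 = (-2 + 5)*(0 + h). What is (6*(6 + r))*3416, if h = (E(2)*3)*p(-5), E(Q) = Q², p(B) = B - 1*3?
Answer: -5677392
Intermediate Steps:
p(B) = -3 + B (p(B) = B - 3 = -3 + B)
h = -96 (h = (2²*3)*(-3 - 5) = (4*3)*(-8) = 12*(-8) = -96)
r = -283 (r = 5 + (-2 + 5)*(0 - 96) = 5 + 3*(-96) = 5 - 288 = -283)
(6*(6 + r))*3416 = (6*(6 - 283))*3416 = (6*(-277))*3416 = -1662*3416 = -5677392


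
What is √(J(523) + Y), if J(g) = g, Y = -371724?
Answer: I*√371201 ≈ 609.26*I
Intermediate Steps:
√(J(523) + Y) = √(523 - 371724) = √(-371201) = I*√371201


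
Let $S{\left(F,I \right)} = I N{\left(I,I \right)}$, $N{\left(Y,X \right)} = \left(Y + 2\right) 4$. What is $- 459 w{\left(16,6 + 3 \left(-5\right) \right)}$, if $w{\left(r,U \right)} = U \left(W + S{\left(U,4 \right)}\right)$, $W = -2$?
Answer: $388314$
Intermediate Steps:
$N{\left(Y,X \right)} = 8 + 4 Y$ ($N{\left(Y,X \right)} = \left(2 + Y\right) 4 = 8 + 4 Y$)
$S{\left(F,I \right)} = I \left(8 + 4 I\right)$
$w{\left(r,U \right)} = 94 U$ ($w{\left(r,U \right)} = U \left(-2 + 4 \cdot 4 \left(2 + 4\right)\right) = U \left(-2 + 4 \cdot 4 \cdot 6\right) = U \left(-2 + 96\right) = U 94 = 94 U$)
$- 459 w{\left(16,6 + 3 \left(-5\right) \right)} = - 459 \cdot 94 \left(6 + 3 \left(-5\right)\right) = - 459 \cdot 94 \left(6 - 15\right) = - 459 \cdot 94 \left(-9\right) = \left(-459\right) \left(-846\right) = 388314$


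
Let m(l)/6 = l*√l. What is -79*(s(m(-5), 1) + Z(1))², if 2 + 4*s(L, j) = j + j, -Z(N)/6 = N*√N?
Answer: -2844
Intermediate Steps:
Z(N) = -6*N^(3/2) (Z(N) = -6*N*√N = -6*N^(3/2))
m(l) = 6*l^(3/2) (m(l) = 6*(l*√l) = 6*l^(3/2))
s(L, j) = -½ + j/2 (s(L, j) = -½ + (j + j)/4 = -½ + (2*j)/4 = -½ + j/2)
-79*(s(m(-5), 1) + Z(1))² = -79*((-½ + (½)*1) - 6*1^(3/2))² = -79*((-½ + ½) - 6*1)² = -79*(0 - 6)² = -79*(-6)² = -79*36 = -2844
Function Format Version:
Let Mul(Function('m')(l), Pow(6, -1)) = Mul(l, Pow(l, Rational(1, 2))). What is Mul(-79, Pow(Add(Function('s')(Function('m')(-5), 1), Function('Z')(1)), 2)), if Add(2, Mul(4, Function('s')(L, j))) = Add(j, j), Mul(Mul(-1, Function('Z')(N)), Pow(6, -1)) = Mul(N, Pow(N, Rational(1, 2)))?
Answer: -2844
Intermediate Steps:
Function('Z')(N) = Mul(-6, Pow(N, Rational(3, 2))) (Function('Z')(N) = Mul(-6, Mul(N, Pow(N, Rational(1, 2)))) = Mul(-6, Pow(N, Rational(3, 2))))
Function('m')(l) = Mul(6, Pow(l, Rational(3, 2))) (Function('m')(l) = Mul(6, Mul(l, Pow(l, Rational(1, 2)))) = Mul(6, Pow(l, Rational(3, 2))))
Function('s')(L, j) = Add(Rational(-1, 2), Mul(Rational(1, 2), j)) (Function('s')(L, j) = Add(Rational(-1, 2), Mul(Rational(1, 4), Add(j, j))) = Add(Rational(-1, 2), Mul(Rational(1, 4), Mul(2, j))) = Add(Rational(-1, 2), Mul(Rational(1, 2), j)))
Mul(-79, Pow(Add(Function('s')(Function('m')(-5), 1), Function('Z')(1)), 2)) = Mul(-79, Pow(Add(Add(Rational(-1, 2), Mul(Rational(1, 2), 1)), Mul(-6, Pow(1, Rational(3, 2)))), 2)) = Mul(-79, Pow(Add(Add(Rational(-1, 2), Rational(1, 2)), Mul(-6, 1)), 2)) = Mul(-79, Pow(Add(0, -6), 2)) = Mul(-79, Pow(-6, 2)) = Mul(-79, 36) = -2844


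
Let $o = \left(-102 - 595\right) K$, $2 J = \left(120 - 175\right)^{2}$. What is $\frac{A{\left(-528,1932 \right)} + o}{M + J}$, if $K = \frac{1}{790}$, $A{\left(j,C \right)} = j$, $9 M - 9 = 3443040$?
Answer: $- \frac{417817}{303418065} \approx -0.001377$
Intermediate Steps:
$M = 382561$ ($M = 1 + \frac{1}{9} \cdot 3443040 = 1 + 382560 = 382561$)
$J = \frac{3025}{2}$ ($J = \frac{\left(120 - 175\right)^{2}}{2} = \frac{\left(-55\right)^{2}}{2} = \frac{1}{2} \cdot 3025 = \frac{3025}{2} \approx 1512.5$)
$K = \frac{1}{790} \approx 0.0012658$
$o = - \frac{697}{790}$ ($o = \left(-102 - 595\right) \frac{1}{790} = \left(-697\right) \frac{1}{790} = - \frac{697}{790} \approx -0.88228$)
$\frac{A{\left(-528,1932 \right)} + o}{M + J} = \frac{-528 - \frac{697}{790}}{382561 + \frac{3025}{2}} = - \frac{417817}{790 \cdot \frac{768147}{2}} = \left(- \frac{417817}{790}\right) \frac{2}{768147} = - \frac{417817}{303418065}$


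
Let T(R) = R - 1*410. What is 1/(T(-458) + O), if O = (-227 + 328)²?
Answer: 1/9333 ≈ 0.00010715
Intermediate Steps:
T(R) = -410 + R (T(R) = R - 410 = -410 + R)
O = 10201 (O = 101² = 10201)
1/(T(-458) + O) = 1/((-410 - 458) + 10201) = 1/(-868 + 10201) = 1/9333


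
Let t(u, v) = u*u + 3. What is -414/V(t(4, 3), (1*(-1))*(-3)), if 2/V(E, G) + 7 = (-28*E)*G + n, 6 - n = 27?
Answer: 336168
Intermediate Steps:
t(u, v) = 3 + u² (t(u, v) = u² + 3 = 3 + u²)
n = -21 (n = 6 - 1*27 = 6 - 27 = -21)
V(E, G) = 2/(-28 - 28*E*G) (V(E, G) = 2/(-7 + ((-28*E)*G - 21)) = 2/(-7 + (-28*E*G - 21)) = 2/(-7 + (-21 - 28*E*G)) = 2/(-28 - 28*E*G))
-414/V(t(4, 3), (1*(-1))*(-3)) = -414/((-1/(14 + 14*(3 + 4²)*((1*(-1))*(-3))))) = -414/((-1/(14 + 14*(3 + 16)*(-1*(-3))))) = -414/((-1/(14 + 14*19*3))) = -414/((-1/(14 + 798))) = -414/((-1/812)) = -414/((-1*1/812)) = -414/(-1/812) = -414*(-812) = 336168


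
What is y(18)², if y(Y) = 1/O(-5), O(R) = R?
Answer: 1/25 ≈ 0.040000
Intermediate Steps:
y(Y) = -⅕ (y(Y) = 1/(-5) = -⅕)
y(18)² = (-⅕)² = 1/25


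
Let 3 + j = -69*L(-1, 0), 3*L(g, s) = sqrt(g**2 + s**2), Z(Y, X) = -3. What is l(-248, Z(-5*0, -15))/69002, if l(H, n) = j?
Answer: -13/34501 ≈ -0.00037680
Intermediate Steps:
L(g, s) = sqrt(g**2 + s**2)/3
j = -26 (j = -3 - 23*sqrt((-1)**2 + 0**2) = -3 - 23*sqrt(1 + 0) = -3 - 23*sqrt(1) = -3 - 23 = -26)
l(H, n) = -26
l(-248, Z(-5*0, -15))/69002 = -26/69002 = -26*1/69002 = -13/34501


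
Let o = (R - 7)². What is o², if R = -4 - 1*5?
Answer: 65536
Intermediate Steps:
R = -9 (R = -4 - 5 = -9)
o = 256 (o = (-9 - 7)² = (-16)² = 256)
o² = 256² = 65536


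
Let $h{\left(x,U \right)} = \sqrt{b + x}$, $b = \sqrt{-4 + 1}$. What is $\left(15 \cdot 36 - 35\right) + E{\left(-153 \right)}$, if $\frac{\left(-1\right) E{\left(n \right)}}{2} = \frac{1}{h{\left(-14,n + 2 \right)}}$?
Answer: $505 - \frac{2}{\sqrt{-14 + i \sqrt{3}}} \approx 504.97 + 0.53149 i$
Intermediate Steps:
$b = i \sqrt{3}$ ($b = \sqrt{-3} = i \sqrt{3} \approx 1.732 i$)
$h{\left(x,U \right)} = \sqrt{x + i \sqrt{3}}$ ($h{\left(x,U \right)} = \sqrt{i \sqrt{3} + x} = \sqrt{x + i \sqrt{3}}$)
$E{\left(n \right)} = - \frac{2}{\sqrt{-14 + i \sqrt{3}}}$
$\left(15 \cdot 36 - 35\right) + E{\left(-153 \right)} = \left(15 \cdot 36 - 35\right) - \frac{2}{\sqrt{-14 + i \sqrt{3}}} = \left(540 - 35\right) - \frac{2}{\sqrt{-14 + i \sqrt{3}}} = 505 - \frac{2}{\sqrt{-14 + i \sqrt{3}}}$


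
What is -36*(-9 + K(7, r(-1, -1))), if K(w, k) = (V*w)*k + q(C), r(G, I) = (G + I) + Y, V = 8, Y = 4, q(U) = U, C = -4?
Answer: -3564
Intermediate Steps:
r(G, I) = 4 + G + I (r(G, I) = (G + I) + 4 = 4 + G + I)
K(w, k) = -4 + 8*k*w (K(w, k) = (8*w)*k - 4 = 8*k*w - 4 = -4 + 8*k*w)
-36*(-9 + K(7, r(-1, -1))) = -36*(-9 + (-4 + 8*(4 - 1 - 1)*7)) = -36*(-9 + (-4 + 8*2*7)) = -36*(-9 + (-4 + 112)) = -36*(-9 + 108) = -36*99 = -3564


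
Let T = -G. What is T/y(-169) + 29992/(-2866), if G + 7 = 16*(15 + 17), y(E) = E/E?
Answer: -738661/1433 ≈ -515.46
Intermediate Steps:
y(E) = 1
G = 505 (G = -7 + 16*(15 + 17) = -7 + 16*32 = -7 + 512 = 505)
T = -505 (T = -1*505 = -505)
T/y(-169) + 29992/(-2866) = -505/1 + 29992/(-2866) = -505*1 + 29992*(-1/2866) = -505 - 14996/1433 = -738661/1433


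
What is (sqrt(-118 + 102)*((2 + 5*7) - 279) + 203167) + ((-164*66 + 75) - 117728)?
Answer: 74690 - 968*I ≈ 74690.0 - 968.0*I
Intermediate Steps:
(sqrt(-118 + 102)*((2 + 5*7) - 279) + 203167) + ((-164*66 + 75) - 117728) = (sqrt(-16)*((2 + 35) - 279) + 203167) + ((-10824 + 75) - 117728) = ((4*I)*(37 - 279) + 203167) + (-10749 - 117728) = ((4*I)*(-242) + 203167) - 128477 = (-968*I + 203167) - 128477 = (203167 - 968*I) - 128477 = 74690 - 968*I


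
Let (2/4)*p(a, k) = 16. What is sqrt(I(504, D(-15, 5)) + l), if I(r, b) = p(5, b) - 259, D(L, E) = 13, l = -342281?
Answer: 2*I*sqrt(85627) ≈ 585.24*I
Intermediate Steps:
p(a, k) = 32 (p(a, k) = 2*16 = 32)
I(r, b) = -227 (I(r, b) = 32 - 259 = -227)
sqrt(I(504, D(-15, 5)) + l) = sqrt(-227 - 342281) = sqrt(-342508) = 2*I*sqrt(85627)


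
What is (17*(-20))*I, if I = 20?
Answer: -6800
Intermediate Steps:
(17*(-20))*I = (17*(-20))*20 = -340*20 = -6800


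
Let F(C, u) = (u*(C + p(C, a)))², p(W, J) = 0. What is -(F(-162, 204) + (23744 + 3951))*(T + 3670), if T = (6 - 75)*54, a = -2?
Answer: 61163087944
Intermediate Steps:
T = -3726 (T = -69*54 = -3726)
F(C, u) = C²*u² (F(C, u) = (u*(C + 0))² = (u*C)² = (C*u)² = C²*u²)
-(F(-162, 204) + (23744 + 3951))*(T + 3670) = -((-162)²*204² + (23744 + 3951))*(-3726 + 3670) = -(26244*41616 + 27695)*(-56) = -(1092170304 + 27695)*(-56) = -1092197999*(-56) = -1*(-61163087944) = 61163087944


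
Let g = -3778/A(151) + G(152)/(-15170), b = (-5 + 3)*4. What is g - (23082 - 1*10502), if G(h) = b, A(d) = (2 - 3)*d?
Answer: -14379657566/1145335 ≈ -12555.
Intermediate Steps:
A(d) = -d
b = -8 (b = -2*4 = -8)
G(h) = -8
g = 28656734/1145335 (g = -3778/((-1*151)) - 8/(-15170) = -3778/(-151) - 8*(-1/15170) = -3778*(-1/151) + 4/7585 = 3778/151 + 4/7585 = 28656734/1145335 ≈ 25.020)
g - (23082 - 1*10502) = 28656734/1145335 - (23082 - 1*10502) = 28656734/1145335 - (23082 - 10502) = 28656734/1145335 - 1*12580 = 28656734/1145335 - 12580 = -14379657566/1145335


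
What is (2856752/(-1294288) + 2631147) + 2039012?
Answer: 377782993440/80893 ≈ 4.6702e+6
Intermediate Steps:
(2856752/(-1294288) + 2631147) + 2039012 = (2856752*(-1/1294288) + 2631147) + 2039012 = (-178547/80893 + 2631147) + 2039012 = 212841195724/80893 + 2039012 = 377782993440/80893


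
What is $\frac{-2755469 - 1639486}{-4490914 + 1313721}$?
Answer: $\frac{4394955}{3177193} \approx 1.3833$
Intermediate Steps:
$\frac{-2755469 - 1639486}{-4490914 + 1313721} = - \frac{4394955}{-3177193} = \left(-4394955\right) \left(- \frac{1}{3177193}\right) = \frac{4394955}{3177193}$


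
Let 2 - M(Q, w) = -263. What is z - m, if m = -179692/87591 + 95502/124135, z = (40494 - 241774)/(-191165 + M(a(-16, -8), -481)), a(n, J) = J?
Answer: 881793969478/377395721283 ≈ 2.3365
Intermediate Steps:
M(Q, w) = 265 (M(Q, w) = 2 - 1*(-263) = 2 + 263 = 265)
z = 10064/9545 (z = (40494 - 241774)/(-191165 + 265) = -201280/(-190900) = -201280*(-1/190900) = 10064/9545 ≈ 1.0544)
m = -1267359158/988464435 (m = -179692*1/87591 + 95502*(1/124135) = -179692/87591 + 8682/11285 = -1267359158/988464435 ≈ -1.2822)
z - m = 10064/9545 - 1*(-1267359158/988464435) = 10064/9545 + 1267359158/988464435 = 881793969478/377395721283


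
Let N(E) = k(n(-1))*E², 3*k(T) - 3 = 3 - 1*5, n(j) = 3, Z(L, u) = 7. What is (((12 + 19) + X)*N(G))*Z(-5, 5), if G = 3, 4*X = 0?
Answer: 651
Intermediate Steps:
X = 0 (X = (¼)*0 = 0)
k(T) = ⅓ (k(T) = 1 + (3 - 1*5)/3 = 1 + (3 - 5)/3 = 1 + (⅓)*(-2) = 1 - ⅔ = ⅓)
N(E) = E²/3
(((12 + 19) + X)*N(G))*Z(-5, 5) = (((12 + 19) + 0)*((⅓)*3²))*7 = ((31 + 0)*((⅓)*9))*7 = (31*3)*7 = 93*7 = 651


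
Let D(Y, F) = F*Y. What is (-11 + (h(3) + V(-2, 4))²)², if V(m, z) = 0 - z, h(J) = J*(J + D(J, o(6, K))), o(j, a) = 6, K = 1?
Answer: 12040900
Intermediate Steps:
h(J) = 7*J² (h(J) = J*(J + 6*J) = J*(7*J) = 7*J²)
V(m, z) = -z
(-11 + (h(3) + V(-2, 4))²)² = (-11 + (7*3² - 1*4)²)² = (-11 + (7*9 - 4)²)² = (-11 + (63 - 4)²)² = (-11 + 59²)² = (-11 + 3481)² = 3470² = 12040900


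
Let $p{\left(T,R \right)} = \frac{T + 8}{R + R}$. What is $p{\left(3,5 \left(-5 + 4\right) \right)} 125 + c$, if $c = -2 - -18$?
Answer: $- \frac{243}{2} \approx -121.5$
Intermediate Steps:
$c = 16$ ($c = -2 + 18 = 16$)
$p{\left(T,R \right)} = \frac{8 + T}{2 R}$
$p{\left(3,5 \left(-5 + 4\right) \right)} 125 + c = \frac{8 + 3}{2 \cdot 5 \left(-5 + 4\right)} 125 + 16 = \frac{1}{2} \frac{1}{5 \left(-1\right)} 11 \cdot 125 + 16 = \frac{1}{2} \frac{1}{-5} \cdot 11 \cdot 125 + 16 = \frac{1}{2} \left(- \frac{1}{5}\right) 11 \cdot 125 + 16 = \left(- \frac{11}{10}\right) 125 + 16 = - \frac{275}{2} + 16 = - \frac{243}{2}$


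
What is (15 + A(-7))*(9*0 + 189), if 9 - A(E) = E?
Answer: 5859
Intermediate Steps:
A(E) = 9 - E
(15 + A(-7))*(9*0 + 189) = (15 + (9 - 1*(-7)))*(9*0 + 189) = (15 + (9 + 7))*(0 + 189) = (15 + 16)*189 = 31*189 = 5859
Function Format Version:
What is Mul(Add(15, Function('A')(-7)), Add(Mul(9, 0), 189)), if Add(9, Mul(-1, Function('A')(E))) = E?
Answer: 5859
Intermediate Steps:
Function('A')(E) = Add(9, Mul(-1, E))
Mul(Add(15, Function('A')(-7)), Add(Mul(9, 0), 189)) = Mul(Add(15, Add(9, Mul(-1, -7))), Add(Mul(9, 0), 189)) = Mul(Add(15, Add(9, 7)), Add(0, 189)) = Mul(Add(15, 16), 189) = Mul(31, 189) = 5859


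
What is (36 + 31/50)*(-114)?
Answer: -104367/25 ≈ -4174.7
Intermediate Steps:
(36 + 31/50)*(-114) = (1831/50)*(-114) = -104367/25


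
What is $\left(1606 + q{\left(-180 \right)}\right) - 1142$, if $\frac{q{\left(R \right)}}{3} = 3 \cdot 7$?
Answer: $527$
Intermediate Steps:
$q{\left(R \right)} = 63$ ($q{\left(R \right)} = 3 \cdot 3 \cdot 7 = 3 \cdot 21 = 63$)
$\left(1606 + q{\left(-180 \right)}\right) - 1142 = \left(1606 + 63\right) - 1142 = 1669 - 1142 = 527$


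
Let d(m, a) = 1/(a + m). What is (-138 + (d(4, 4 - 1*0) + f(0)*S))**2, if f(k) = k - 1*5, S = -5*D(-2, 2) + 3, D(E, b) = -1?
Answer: 2024929/64 ≈ 31640.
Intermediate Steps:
S = 8 (S = -5*(-1) + 3 = 5 + 3 = 8)
f(k) = -5 + k (f(k) = k - 5 = -5 + k)
(-138 + (d(4, 4 - 1*0) + f(0)*S))**2 = (-138 + (1/((4 - 1*0) + 4) + (-5 + 0)*8))**2 = (-138 + (1/((4 + 0) + 4) - 5*8))**2 = (-138 + (1/(4 + 4) - 40))**2 = (-138 + (1/8 - 40))**2 = (-138 - 319/8)**2 = (-1423/8)**2 = 2024929/64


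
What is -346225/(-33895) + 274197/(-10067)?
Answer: -1161692048/68244193 ≈ -17.023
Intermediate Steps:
-346225/(-33895) + 274197/(-10067) = -346225*(-1/33895) + 274197*(-1/10067) = 69245/6779 - 274197/10067 = -1161692048/68244193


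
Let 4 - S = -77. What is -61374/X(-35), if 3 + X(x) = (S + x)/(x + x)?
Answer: 1074045/64 ≈ 16782.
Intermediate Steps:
S = 81 (S = 4 - 1*(-77) = 4 + 77 = 81)
X(x) = -3 + (81 + x)/(2*x) (X(x) = -3 + (81 + x)/(x + x) = -3 + (81 + x)/((2*x)) = -3 + (81 + x)*(1/(2*x)) = -3 + (81 + x)/(2*x))
-61374/X(-35) = -61374*(-70/(81 - 5*(-35))) = -61374*(-70/(81 + 175)) = -61374/((1/2)*(-1/35)*256) = -61374/(-128/35) = -61374*(-35/128) = 1074045/64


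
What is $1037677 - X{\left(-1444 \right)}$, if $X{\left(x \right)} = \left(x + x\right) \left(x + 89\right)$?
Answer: $-2875563$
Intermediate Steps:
$X{\left(x \right)} = 2 x \left(89 + x\right)$
$1037677 - X{\left(-1444 \right)} = 1037677 - 2 \left(-1444\right) \left(89 - 1444\right) = 1037677 - 2 \left(-1444\right) \left(-1355\right) = 1037677 - 3913240 = -2875563$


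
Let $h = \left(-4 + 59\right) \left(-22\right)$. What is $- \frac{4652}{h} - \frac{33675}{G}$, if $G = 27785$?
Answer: $\frac{8850907}{3361985} \approx 2.6326$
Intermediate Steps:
$h = -1210$ ($h = 55 \left(-22\right) = -1210$)
$- \frac{4652}{h} - \frac{33675}{G} = - \frac{4652}{-1210} - \frac{33675}{27785} = \left(-4652\right) \left(- \frac{1}{1210}\right) - \frac{6735}{5557} = \frac{2326}{605} - \frac{6735}{5557} = \frac{8850907}{3361985}$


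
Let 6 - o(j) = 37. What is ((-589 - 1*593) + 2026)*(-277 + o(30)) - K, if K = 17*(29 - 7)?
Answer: -260326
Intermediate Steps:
o(j) = -31 (o(j) = 6 - 1*37 = 6 - 37 = -31)
K = 374 (K = 17*22 = 374)
((-589 - 1*593) + 2026)*(-277 + o(30)) - K = ((-589 - 1*593) + 2026)*(-277 - 31) - 1*374 = ((-589 - 593) + 2026)*(-308) - 374 = (-1182 + 2026)*(-308) - 374 = 844*(-308) - 374 = -259952 - 374 = -260326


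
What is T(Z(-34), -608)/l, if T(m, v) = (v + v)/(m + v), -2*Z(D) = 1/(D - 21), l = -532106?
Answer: -66880/17793358587 ≈ -3.7587e-6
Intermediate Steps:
Z(D) = -1/(2*(-21 + D)) (Z(D) = -1/(2*(D - 21)) = -1/(2*(-21 + D)))
T(m, v) = 2*v/(m + v) (T(m, v) = (2*v)/(m + v) = 2*v/(m + v))
T(Z(-34), -608)/l = (2*(-608)/(-1/(-42 + 2*(-34)) - 608))/(-532106) = (2*(-608)/(-1/(-42 - 68) - 608))*(-1/532106) = (2*(-608)/(-1/(-110) - 608))*(-1/532106) = (2*(-608)/(-1*(-1/110) - 608))*(-1/532106) = (2*(-608)/(1/110 - 608))*(-1/532106) = (2*(-608)/(-66879/110))*(-1/532106) = (2*(-608)*(-110/66879))*(-1/532106) = (133760/66879)*(-1/532106) = -66880/17793358587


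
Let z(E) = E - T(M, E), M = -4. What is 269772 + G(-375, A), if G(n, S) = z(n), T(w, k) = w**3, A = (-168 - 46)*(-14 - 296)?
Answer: 269461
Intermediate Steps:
A = 66340 (A = -214*(-310) = 66340)
z(E) = 64 + E (z(E) = E - 1*(-4)**3 = E - 1*(-64) = E + 64 = 64 + E)
G(n, S) = 64 + n
269772 + G(-375, A) = 269772 + (64 - 375) = 269772 - 311 = 269461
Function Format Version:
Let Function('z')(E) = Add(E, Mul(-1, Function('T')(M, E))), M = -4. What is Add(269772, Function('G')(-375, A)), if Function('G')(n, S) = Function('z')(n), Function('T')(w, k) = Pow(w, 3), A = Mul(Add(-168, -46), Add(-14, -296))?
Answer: 269461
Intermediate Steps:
A = 66340 (A = Mul(-214, -310) = 66340)
Function('z')(E) = Add(64, E) (Function('z')(E) = Add(E, Mul(-1, Pow(-4, 3))) = Add(E, Mul(-1, -64)) = Add(E, 64) = Add(64, E))
Function('G')(n, S) = Add(64, n)
Add(269772, Function('G')(-375, A)) = Add(269772, Add(64, -375)) = Add(269772, -311) = 269461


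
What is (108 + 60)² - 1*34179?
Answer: -5955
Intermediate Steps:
(108 + 60)² - 1*34179 = 168² - 34179 = 28224 - 34179 = -5955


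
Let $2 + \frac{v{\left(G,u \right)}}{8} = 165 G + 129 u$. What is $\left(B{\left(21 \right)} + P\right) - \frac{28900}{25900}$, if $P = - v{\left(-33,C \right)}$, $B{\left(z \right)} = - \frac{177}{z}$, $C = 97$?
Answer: $- \frac{14643224}{259} \approx -56538.0$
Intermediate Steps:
$v{\left(G,u \right)} = -16 + 1032 u + 1320 G$ ($v{\left(G,u \right)} = -16 + 8 \left(165 G + 129 u\right) = -16 + 8 \left(129 u + 165 G\right) = -16 + \left(1032 u + 1320 G\right) = -16 + 1032 u + 1320 G$)
$P = -56528$ ($P = - (-16 + 1032 \cdot 97 + 1320 \left(-33\right)) = - (-16 + 100104 - 43560) = \left(-1\right) 56528 = -56528$)
$\left(B{\left(21 \right)} + P\right) - \frac{28900}{25900} = \left(- \frac{177}{21} - 56528\right) - \frac{28900}{25900} = \left(\left(-177\right) \frac{1}{21} - 56528\right) - \frac{289}{259} = \left(- \frac{59}{7} - 56528\right) - \frac{289}{259} = - \frac{395755}{7} - \frac{289}{259} = - \frac{14643224}{259}$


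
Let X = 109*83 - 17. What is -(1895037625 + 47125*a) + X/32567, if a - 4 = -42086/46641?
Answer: -2878703245675875395/1518957447 ≈ -1.8952e+9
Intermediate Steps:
a = 144478/46641 (a = 4 - 42086/46641 = 144478/46641 ≈ 3.0977)
X = 9030 (X = 9047 - 17 = 9030)
-(1895037625 + 47125*a) + X/32567 = -47125/(1/(40213 + 144478/46641)) + 9030/32567 = -47125/(1/(1875719011/46641)) + 9030*(1/32567) = -47125/46641/1875719011 + 9030/32567 = -47125*1875719011/46641 + 9030/32567 = -88393258393375/46641 + 9030/32567 = -2878703245675875395/1518957447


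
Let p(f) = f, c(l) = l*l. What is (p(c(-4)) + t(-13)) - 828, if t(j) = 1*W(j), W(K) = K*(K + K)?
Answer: -474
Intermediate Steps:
W(K) = 2*K² (W(K) = K*(2*K) = 2*K²)
c(l) = l²
t(j) = 2*j² (t(j) = 1*(2*j²) = 2*j²)
(p(c(-4)) + t(-13)) - 828 = ((-4)² + 2*(-13)²) - 828 = (16 + 2*169) - 828 = (16 + 338) - 828 = 354 - 828 = -474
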